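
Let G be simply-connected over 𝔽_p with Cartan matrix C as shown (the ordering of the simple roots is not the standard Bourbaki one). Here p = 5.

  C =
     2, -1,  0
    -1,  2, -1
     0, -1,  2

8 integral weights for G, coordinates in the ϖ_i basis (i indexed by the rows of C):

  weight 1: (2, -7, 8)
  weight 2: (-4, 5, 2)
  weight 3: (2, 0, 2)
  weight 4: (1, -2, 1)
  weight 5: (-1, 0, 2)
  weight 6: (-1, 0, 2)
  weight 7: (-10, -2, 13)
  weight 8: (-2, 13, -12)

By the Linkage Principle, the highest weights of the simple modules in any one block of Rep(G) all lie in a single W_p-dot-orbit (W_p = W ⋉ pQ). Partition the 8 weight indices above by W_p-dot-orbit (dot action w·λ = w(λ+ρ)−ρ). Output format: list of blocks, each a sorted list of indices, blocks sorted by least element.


Type A_3, rank 3, |W|=24; reorder rows/cols to standard.

Folding the 8 weights λ_j+ρ into Ā_5 (reps in the given 3-coord order):

  λ_1+ρ ↦ (1, 1, 1) · λ_2+ρ ↦ (1, 1, 1) · λ_3+ρ ↦ (1, 1, 1) · λ_4+ρ ↦ (1, 1, 1) · λ_5+ρ ↦ (0, 1, 3) · λ_6+ρ ↦ (0, 1, 3) · λ_7+ρ ↦ (0, 1, 3) · λ_8+ρ ↦ (1, 1, 1)

2 distinct reps among the 8 weights ⇒ 2 W_5-linkage classes:

[[1, 2, 3, 4, 8], [5, 6, 7]]


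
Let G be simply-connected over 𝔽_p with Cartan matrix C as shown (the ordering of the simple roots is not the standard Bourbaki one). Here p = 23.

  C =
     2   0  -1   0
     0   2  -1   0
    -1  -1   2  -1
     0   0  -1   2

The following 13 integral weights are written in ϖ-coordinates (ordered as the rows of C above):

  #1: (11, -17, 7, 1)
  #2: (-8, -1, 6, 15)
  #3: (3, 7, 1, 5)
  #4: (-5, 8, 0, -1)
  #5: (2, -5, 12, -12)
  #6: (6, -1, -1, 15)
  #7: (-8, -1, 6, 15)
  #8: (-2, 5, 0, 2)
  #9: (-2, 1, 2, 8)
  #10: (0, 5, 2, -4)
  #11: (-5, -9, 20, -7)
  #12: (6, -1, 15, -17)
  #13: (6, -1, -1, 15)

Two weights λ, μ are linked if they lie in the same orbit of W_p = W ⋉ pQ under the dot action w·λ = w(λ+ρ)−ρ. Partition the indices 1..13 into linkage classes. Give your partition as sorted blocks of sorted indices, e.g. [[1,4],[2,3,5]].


Root system D_4: the 4×4 matrix C matches after relabeling.

Each λ_j+ρ reduced to Ā_23; 4-tuples below use C's row order:

  1: (4, 8, 2, 6) · 2: (7, 0, 0, 16) · 3: (4, 8, 2, 6) · 4: (1, 6, 0, 3) · 5: (1, 2, 2, 9) · 6: (7, 0, 0, 16) · 7: (7, 0, 0, 16) · 8: (1, 6, 0, 3) · 9: (1, 2, 2, 9) · 10: (1, 6, 0, 3) · 11: (4, 8, 2, 6) · 12: (7, 0, 0, 16) · 13: (7, 0, 0, 16)

4 distinct reps among the 13 weights ⇒ 4 W_23-linkage classes:

[[1, 3, 11], [2, 6, 7, 12, 13], [4, 8, 10], [5, 9]]


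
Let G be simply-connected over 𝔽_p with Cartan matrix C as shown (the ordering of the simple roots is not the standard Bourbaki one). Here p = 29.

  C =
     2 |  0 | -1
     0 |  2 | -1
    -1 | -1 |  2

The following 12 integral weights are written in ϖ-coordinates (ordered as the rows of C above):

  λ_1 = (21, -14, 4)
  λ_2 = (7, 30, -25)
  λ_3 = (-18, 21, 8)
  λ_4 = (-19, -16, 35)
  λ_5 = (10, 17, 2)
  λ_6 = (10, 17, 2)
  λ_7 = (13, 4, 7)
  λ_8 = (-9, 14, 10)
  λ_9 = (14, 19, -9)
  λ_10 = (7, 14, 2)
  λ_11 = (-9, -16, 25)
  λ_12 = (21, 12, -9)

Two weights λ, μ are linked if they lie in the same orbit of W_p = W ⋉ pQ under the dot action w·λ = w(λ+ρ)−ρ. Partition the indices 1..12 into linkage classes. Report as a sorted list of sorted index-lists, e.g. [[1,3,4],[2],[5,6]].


Root system A_3: the 3×3 matrix C matches after relabeling.

Ā_29 reps of the 12 weights (A_3, coords as presented):

  [1] (14, 5, 8) · [2] (14, 5, 8) · [3] (7, 12, 8) · [4] (11, 8, 3) · [5] (8, 15, 3) · [6] (8, 15, 3) · [7] (14, 5, 8) · [8] (8, 15, 3) · [9] (7, 12, 8) · [10] (8, 15, 3) · [11] (8, 15, 3) · [12] (14, 5, 8)

Linkage partition of the 12 weights (4 classes, p=29):

[[1, 2, 7, 12], [3, 9], [4], [5, 6, 8, 10, 11]]


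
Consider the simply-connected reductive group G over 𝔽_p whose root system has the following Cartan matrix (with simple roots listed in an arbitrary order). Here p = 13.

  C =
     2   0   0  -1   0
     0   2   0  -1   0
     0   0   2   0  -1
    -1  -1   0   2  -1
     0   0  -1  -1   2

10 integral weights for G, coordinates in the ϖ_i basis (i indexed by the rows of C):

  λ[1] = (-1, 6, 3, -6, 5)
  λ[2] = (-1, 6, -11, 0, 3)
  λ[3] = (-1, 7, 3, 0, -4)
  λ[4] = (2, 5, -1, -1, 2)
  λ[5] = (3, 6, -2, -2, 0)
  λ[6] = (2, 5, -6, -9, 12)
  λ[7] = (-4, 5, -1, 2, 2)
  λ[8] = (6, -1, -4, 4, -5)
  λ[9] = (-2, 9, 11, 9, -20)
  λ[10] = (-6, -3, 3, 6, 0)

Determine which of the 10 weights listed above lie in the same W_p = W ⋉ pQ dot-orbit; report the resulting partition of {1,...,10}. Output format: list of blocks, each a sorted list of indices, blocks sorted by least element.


Cartan matrix: type D_5 (|W|=1920); un-permuting the 5 rows.

Folding the 10 weights λ_j+ρ into Ā_13 (reps in the given 5-coord order):

  1: (5, 2, 4, 0, 1) · 2: (5, 2, 4, 0, 1) · 3: (2, 6, 1, 0, 1) · 4: (3, 6, 0, 0, 1) · 5: (3, 6, 0, 0, 1) · 6: (5, 2, 4, 0, 1) · 7: (3, 6, 0, 0, 1) · 8: (5, 2, 4, 0, 1) · 9: (3, 6, 0, 0, 1) · 10: (5, 2, 4, 0, 1)

Grouping the 10 weights by Ā_13-representative: 3 linkage classes.

[[1, 2, 6, 8, 10], [3], [4, 5, 7, 9]]


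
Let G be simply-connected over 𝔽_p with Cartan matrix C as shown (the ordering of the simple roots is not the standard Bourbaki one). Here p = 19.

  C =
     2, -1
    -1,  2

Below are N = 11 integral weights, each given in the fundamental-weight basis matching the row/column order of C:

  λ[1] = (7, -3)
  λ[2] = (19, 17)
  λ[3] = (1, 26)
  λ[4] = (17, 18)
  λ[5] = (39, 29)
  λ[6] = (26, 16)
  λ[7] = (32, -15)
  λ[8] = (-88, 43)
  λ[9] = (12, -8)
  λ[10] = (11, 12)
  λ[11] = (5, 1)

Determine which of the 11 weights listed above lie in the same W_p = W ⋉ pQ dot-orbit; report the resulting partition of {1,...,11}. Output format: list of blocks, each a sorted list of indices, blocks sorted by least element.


Cartan matrix: type A_2 (|W|=6); un-permuting the 2 rows.

W_19-reps of the 11 weights in Ā_19 (same 2-coord order as C):

  λ_1+ρ ↦ (6, 2) · λ_2+ρ ↦ (0, 1) · λ_3+ρ ↦ (8, 9) · λ_4+ρ ↦ (0, 1) · λ_5+ρ ↦ (6, 2) · λ_6+ρ ↦ (6, 2) · λ_7+ρ ↦ (5, 0) · λ_8+ρ ↦ (6, 5) · λ_9+ρ ↦ (6, 7) · λ_10+ρ ↦ (6, 7) · λ_11+ρ ↦ (6, 2)

6 distinct reps among the 11 weights ⇒ 6 W_19-linkage classes:

[[1, 5, 6, 11], [2, 4], [3], [7], [8], [9, 10]]


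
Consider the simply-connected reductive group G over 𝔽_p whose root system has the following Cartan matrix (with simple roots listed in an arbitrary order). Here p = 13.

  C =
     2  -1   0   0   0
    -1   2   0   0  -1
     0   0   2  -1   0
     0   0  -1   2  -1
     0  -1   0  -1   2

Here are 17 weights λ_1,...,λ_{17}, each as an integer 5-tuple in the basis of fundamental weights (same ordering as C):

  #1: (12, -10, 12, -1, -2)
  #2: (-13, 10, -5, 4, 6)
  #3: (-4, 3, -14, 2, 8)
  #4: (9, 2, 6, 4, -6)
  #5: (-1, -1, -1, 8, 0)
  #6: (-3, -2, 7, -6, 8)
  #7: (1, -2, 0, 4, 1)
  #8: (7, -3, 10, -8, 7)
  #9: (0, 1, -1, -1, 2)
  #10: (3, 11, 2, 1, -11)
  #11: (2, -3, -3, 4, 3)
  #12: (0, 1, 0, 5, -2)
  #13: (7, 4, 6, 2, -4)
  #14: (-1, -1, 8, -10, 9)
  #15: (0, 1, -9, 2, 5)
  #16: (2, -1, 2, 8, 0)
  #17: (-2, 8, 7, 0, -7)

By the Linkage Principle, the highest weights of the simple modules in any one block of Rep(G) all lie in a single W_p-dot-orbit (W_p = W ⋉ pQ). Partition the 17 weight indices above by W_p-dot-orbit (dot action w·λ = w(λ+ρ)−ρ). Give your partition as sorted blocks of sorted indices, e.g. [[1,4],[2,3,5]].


A_5 Cartan matrix, 5 simple roots permuted; ρ=(1,1,1,1,1).

Ā_13 reps of the 17 weights (A_5, coords as presented):

    λ_1 → (0, 0, 0, 9, 1)
    λ_2 → (1, 1, 1, 5, 1)
    λ_3 → (0, 0, 0, 9, 1)
    λ_4 → (1, 2, 0, 0, 3)
    λ_5 → (0, 0, 0, 9, 1)
    λ_6 → (1, 2, 3, 5, 1)
    λ_7 → (1, 1, 1, 5, 1)
    λ_8 → (1, 1, 1, 5, 1)
    λ_9 → (1, 2, 0, 0, 3)
    λ_10 → (1, 2, 2, 3, 2)
    λ_11 → (1, 2, 2, 3, 2)
    λ_12 → (1, 1, 1, 5, 1)
    λ_13 → (1, 2, 0, 0, 3)
    λ_14 → (0, 0, 0, 9, 1)
    λ_15 → (1, 2, 3, 5, 1)
    λ_16 → (0, 0, 0, 9, 1)
    λ_17 → (1, 2, 3, 5, 1)

The 17 indices split into 5 linkage classes (same alcove rep ⇔ same W_13-dot-orbit):

[[1, 3, 5, 14, 16], [2, 7, 8, 12], [4, 9, 13], [6, 15, 17], [10, 11]]


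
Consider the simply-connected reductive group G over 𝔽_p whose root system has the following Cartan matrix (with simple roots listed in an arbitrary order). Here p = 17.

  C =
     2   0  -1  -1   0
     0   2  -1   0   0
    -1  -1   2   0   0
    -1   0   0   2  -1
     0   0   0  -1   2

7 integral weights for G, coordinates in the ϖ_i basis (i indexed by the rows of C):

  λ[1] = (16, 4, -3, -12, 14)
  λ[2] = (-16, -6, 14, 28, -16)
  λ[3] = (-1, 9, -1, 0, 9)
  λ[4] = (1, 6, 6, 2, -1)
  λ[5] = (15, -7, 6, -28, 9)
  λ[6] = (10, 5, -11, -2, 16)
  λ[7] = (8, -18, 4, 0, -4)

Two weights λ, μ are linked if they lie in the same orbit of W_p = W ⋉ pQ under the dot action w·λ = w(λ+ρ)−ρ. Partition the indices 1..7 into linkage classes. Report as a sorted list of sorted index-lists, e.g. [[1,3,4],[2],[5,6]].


Root system A_5: the 5×5 matrix C matches after relabeling.

Alcove-folded reps (p=17, 7 weights, presented ϖ-order):

  λ_1 → (2, 2, 2, 8, 3);  λ_2 → (2, 5, 7, 1, 2);  λ_3 → (0, 6, 0, 1, 6);  λ_4 → (2, 5, 7, 1, 2);  λ_5 → (0, 6, 0, 1, 6);  λ_6 → (0, 6, 0, 1, 6);  λ_7 → (2, 5, 7, 1, 2)

3 distinct reps among the 7 weights ⇒ 3 W_17-linkage classes:

[[1], [2, 4, 7], [3, 5, 6]]


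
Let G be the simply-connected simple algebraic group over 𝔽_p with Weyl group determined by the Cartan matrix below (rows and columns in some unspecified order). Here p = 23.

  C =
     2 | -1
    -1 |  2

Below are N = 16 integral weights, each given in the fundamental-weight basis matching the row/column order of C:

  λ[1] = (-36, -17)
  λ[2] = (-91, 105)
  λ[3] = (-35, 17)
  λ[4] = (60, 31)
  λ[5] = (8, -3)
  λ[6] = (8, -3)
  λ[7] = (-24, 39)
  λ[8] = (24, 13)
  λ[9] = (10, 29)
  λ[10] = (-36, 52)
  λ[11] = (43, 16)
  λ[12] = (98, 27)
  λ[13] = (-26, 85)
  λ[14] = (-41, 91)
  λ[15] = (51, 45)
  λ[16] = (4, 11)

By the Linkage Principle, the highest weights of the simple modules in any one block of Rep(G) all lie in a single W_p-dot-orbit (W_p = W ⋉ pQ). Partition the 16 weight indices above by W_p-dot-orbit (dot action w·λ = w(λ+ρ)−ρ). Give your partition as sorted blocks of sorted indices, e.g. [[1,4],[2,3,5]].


Type A_2, rank 2, |W|=6; reorder rows/cols to standard.

Each λ_j+ρ reduced to Ā_23; 2-tuples below use C's row order:

  λ_1+ρ ↦ (7, 5) · λ_2+ρ ↦ (7, 2) · λ_3+ρ ↦ (7, 5) · λ_4+ρ ↦ (1, 14) · λ_5+ρ ↦ (7, 2) · λ_6+ρ ↦ (7, 2) · λ_7+ρ ↦ (6, 0) · λ_8+ρ ↦ (7, 2) · λ_9+ρ ↦ (7, 5) · λ_10+ρ ↦ (7, 5) · λ_11+ρ ↦ (15, 6) · λ_12+ρ ↦ (7, 5) · λ_13+ρ ↦ (15, 6) · λ_14+ρ ↦ (6, 0) · λ_15+ρ ↦ (6, 0) · λ_16+ρ ↦ (5, 12)

These 16 weights hit 6 W_23-dot-orbits; sizes (5, 4, 1, 3, 2, 1):

[[1, 3, 9, 10, 12], [2, 5, 6, 8], [4], [7, 14, 15], [11, 13], [16]]


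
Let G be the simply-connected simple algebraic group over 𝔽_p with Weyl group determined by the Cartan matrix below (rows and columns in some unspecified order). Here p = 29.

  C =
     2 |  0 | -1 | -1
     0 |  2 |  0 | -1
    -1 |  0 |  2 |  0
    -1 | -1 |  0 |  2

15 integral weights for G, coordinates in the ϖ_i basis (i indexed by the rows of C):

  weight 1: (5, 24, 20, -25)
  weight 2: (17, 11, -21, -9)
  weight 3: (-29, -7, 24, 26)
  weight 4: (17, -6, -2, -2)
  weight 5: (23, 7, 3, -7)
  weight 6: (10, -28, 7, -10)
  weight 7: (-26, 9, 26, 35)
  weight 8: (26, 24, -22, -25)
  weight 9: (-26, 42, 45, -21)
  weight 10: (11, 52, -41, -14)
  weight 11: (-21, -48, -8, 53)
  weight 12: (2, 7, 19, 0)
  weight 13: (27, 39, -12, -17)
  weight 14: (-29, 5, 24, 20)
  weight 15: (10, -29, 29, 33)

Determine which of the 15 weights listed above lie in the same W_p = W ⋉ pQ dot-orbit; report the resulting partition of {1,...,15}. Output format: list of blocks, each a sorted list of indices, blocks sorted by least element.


Root system A_4: the 4×4 matrix C matches after relabeling.

Ā_29 reps of the 15 weights (A_4, coords as presented):

  λ_1+ρ ↦ (18, 1, 3, 6)
  λ_2+ρ ↦ (8, 2, 10, 2)
  λ_3+ρ ↦ (18, 1, 3, 6)
  λ_4+ρ ↦ (11, 1, 1, 5)
  λ_5+ρ ↦ (18, 1, 3, 6)
  λ_6+ρ ↦ (8, 2, 10, 2)
  λ_7+ρ ↦ (8, 2, 10, 2)
  λ_8+ρ ↦ (18, 1, 3, 6)
  λ_9+ρ ↦ (4, 1, 2, 8)
  λ_10+ρ ↦ (11, 1, 1, 5)
  λ_11+ρ ↦ (5, 2, 13, 2)
  λ_12+ρ ↦ (3, 5, 17, 1)
  λ_13+ρ ↦ (11, 1, 1, 5)
  λ_14+ρ ↦ (18, 1, 3, 6)
  λ_15+ρ ↦ (11, 1, 1, 5)

6 distinct reps among the 15 weights ⇒ 6 W_29-linkage classes:

[[1, 3, 5, 8, 14], [2, 6, 7], [4, 10, 13, 15], [9], [11], [12]]


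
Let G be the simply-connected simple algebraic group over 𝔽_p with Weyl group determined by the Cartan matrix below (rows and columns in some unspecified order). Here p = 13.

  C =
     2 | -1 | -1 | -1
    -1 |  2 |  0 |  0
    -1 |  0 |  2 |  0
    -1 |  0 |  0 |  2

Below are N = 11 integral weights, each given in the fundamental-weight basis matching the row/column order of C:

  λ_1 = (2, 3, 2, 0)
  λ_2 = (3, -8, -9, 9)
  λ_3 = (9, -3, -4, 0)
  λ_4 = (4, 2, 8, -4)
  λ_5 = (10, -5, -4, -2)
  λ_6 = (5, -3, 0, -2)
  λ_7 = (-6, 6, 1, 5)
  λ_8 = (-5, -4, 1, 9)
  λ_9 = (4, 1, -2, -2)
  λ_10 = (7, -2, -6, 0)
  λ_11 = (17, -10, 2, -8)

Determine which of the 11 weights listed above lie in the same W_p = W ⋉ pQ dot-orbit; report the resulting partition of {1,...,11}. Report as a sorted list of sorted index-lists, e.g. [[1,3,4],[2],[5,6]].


Cartan matrix: type D_4 (|W|=192); un-permuting the 4 rows.

Each λ_j+ρ reduced to Ā_13; 4-tuples below use C's row order:

  λ_1+ρ ↦ (2, 4, 3, 1) · λ_2+ρ ↦ (2, 4, 3, 1) · λ_3+ρ ↦ (2, 2, 3, 1) · λ_4+ρ ↦ (2, 1, 5, 1) · λ_5+ρ ↦ (2, 4, 3, 1) · λ_6+ρ ↦ (3, 2, 1, 1) · λ_7+ρ ↦ (2, 2, 3, 1) · λ_8+ρ ↦ (2, 2, 3, 1) · λ_9+ρ ↦ (3, 2, 1, 1) · λ_10+ρ ↦ (2, 1, 5, 1) · λ_11+ρ ↦ (2, 1, 5, 1)

4 distinct reps among the 11 weights ⇒ 4 W_13-linkage classes:

[[1, 2, 5], [3, 7, 8], [4, 10, 11], [6, 9]]


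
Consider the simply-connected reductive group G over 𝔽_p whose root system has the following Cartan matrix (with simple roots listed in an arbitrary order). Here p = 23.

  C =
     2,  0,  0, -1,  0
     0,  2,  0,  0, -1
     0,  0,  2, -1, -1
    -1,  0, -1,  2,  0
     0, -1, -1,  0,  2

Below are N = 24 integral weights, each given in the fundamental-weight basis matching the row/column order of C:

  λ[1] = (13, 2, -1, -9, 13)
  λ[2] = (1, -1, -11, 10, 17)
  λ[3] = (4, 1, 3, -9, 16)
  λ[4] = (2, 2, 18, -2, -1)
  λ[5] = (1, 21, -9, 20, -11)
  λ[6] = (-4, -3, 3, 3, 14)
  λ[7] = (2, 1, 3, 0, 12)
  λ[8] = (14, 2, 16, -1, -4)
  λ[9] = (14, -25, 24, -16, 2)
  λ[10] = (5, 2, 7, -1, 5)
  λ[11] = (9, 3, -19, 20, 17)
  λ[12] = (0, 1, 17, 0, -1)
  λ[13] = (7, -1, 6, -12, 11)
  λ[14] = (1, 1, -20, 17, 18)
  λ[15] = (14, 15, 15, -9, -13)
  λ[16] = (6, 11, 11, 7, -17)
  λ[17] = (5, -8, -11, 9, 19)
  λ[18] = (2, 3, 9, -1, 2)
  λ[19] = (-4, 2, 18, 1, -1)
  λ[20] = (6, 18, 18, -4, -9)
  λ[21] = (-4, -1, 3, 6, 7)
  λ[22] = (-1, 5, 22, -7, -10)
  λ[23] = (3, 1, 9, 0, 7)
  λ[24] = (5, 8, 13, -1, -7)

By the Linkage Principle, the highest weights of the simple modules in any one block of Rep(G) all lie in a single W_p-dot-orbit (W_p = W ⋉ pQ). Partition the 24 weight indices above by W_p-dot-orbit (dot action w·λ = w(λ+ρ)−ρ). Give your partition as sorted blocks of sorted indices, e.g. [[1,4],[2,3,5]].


Dynkin diagram of C (from the 8 off-diagonal −1 entries): A_5.

Ā_23 reps of the 24 weights (A_5, coords as presented):

  λ_1 → (6, 3, 8, 0, 6)
  λ_2 → (2, 0, 10, 1, 8)
  λ_3 → (3, 2, 4, 1, 13)
  λ_4 → (1, 2, 18, 1, 0)
  λ_5 → (2, 0, 10, 1, 8)
  λ_6 → (3, 2, 4, 1, 13)
  λ_7 → (3, 2, 4, 1, 13)
  λ_8 → (6, 3, 8, 0, 6)
  λ_9 → (2, 0, 10, 1, 8)
  λ_10 → (6, 3, 8, 0, 6)
  λ_11 → (2, 0, 10, 1, 8)
  λ_12 → (1, 2, 18, 1, 0)
  λ_13 → (3, 0, 4, 4, 8)
  λ_14 → (1, 2, 18, 1, 0)
  λ_15 → (3, 0, 4, 4, 8)
  λ_16 → (3, 0, 4, 4, 8)
  λ_17 → (3, 4, 10, 0, 3)
  λ_18 → (3, 4, 10, 0, 3)
  λ_19 → (1, 2, 18, 1, 0)
  λ_20 → (3, 0, 4, 4, 8)
  λ_21 → (3, 0, 4, 4, 8)
  λ_22 → (6, 3, 8, 0, 6)
  λ_23 → (2, 0, 10, 1, 8)
  λ_24 → (6, 3, 8, 0, 6)

6 distinct reps among the 24 weights ⇒ 6 W_23-linkage classes:

[[1, 8, 10, 22, 24], [2, 5, 9, 11, 23], [3, 6, 7], [4, 12, 14, 19], [13, 15, 16, 20, 21], [17, 18]]


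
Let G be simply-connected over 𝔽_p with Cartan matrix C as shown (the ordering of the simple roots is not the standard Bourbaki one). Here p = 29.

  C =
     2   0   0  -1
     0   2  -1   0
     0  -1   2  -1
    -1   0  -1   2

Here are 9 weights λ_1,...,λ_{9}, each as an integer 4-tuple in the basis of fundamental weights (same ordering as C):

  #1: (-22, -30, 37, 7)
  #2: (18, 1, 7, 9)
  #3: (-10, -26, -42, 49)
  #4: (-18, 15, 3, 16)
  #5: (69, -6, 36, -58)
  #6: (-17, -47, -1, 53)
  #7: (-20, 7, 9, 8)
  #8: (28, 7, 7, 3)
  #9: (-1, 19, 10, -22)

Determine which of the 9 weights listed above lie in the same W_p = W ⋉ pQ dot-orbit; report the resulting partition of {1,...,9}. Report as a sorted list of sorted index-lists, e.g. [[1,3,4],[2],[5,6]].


C ↔ A_4 under row/col permutation; |W(A_4)| = 120.

Ā_29 reps of the 9 weights (A_4, coords as presented):

  1: (9, 8, 4, 0);  2: (9, 8, 0, 10);  3: (9, 8, 4, 0);  4: (9, 8, 4, 0);  5: (8, 3, 1, 12);  6: (9, 8, 4, 0);  7: (9, 8, 0, 10);  8: (9, 8, 4, 0);  9: (9, 8, 0, 10)

These 9 weights hit 3 W_29-dot-orbits; sizes (5, 3, 1):

[[1, 3, 4, 6, 8], [2, 7, 9], [5]]


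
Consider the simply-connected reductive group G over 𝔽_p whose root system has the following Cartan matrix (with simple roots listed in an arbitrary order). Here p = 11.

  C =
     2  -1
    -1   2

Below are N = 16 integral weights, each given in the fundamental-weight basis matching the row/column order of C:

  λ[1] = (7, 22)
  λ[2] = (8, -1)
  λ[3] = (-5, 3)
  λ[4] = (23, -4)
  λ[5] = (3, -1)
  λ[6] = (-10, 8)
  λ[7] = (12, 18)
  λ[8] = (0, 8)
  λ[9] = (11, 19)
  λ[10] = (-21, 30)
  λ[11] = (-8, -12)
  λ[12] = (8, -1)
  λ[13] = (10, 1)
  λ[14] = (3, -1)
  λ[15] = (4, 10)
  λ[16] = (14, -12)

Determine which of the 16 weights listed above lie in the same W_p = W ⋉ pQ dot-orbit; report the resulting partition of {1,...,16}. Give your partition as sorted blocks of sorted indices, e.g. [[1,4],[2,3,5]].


Cartan matrix: type A_2 (|W|=6); un-permuting the 2 rows.

Ā_11 reps of the 16 weights (A_2, coords as presented):

  1: (2, 8)
  2: (9, 0)
  3: (4, 0)
  4: (2, 8)
  5: (4, 0)
  6: (9, 0)
  7: (2, 8)
  8: (1, 9)
  9: (1, 9)
  10: (9, 0)
  11: (4, 0)
  12: (9, 0)
  13: (9, 0)
  14: (4, 0)
  15: (0, 6)
  16: (0, 7)

6 distinct reps among the 16 weights ⇒ 6 W_11-linkage classes:

[[1, 4, 7], [2, 6, 10, 12, 13], [3, 5, 11, 14], [8, 9], [15], [16]]


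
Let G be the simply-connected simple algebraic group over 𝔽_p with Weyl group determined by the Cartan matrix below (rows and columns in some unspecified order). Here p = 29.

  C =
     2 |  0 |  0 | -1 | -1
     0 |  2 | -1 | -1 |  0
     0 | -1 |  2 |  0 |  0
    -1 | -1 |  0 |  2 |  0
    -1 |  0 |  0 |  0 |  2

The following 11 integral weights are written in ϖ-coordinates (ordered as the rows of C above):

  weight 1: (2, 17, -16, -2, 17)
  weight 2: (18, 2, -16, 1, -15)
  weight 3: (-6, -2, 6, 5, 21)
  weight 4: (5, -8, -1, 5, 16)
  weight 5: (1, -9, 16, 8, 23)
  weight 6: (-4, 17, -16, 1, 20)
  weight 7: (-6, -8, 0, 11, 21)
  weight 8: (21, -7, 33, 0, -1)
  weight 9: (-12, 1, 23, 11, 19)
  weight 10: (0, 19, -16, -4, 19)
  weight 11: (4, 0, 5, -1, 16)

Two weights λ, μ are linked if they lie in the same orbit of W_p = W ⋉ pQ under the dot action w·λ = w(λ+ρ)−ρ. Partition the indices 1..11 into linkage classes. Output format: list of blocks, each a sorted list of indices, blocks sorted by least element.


A_5 Cartan matrix, 5 simple roots permuted; ρ=(1,1,1,1,1).

λ_j+ρ reflected into Ā_29 (⟨·,θ^∨⟩≤29); 5-tuples as given:

  λ_1+ρ ↦ (2, 2, 6, 1, 9);  λ_2+ρ ↦ (5, 2, 3, 5, 9);  λ_3+ρ ↦ (5, 1, 6, 0, 17);  λ_4+ρ ↦ (5, 1, 6, 0, 17);  λ_5+ρ ↦ (2, 2, 6, 1, 9);  λ_6+ρ ↦ (2, 2, 6, 1, 9);  λ_7+ρ ↦ (5, 1, 6, 0, 17);  λ_8+ρ ↦ (5, 1, 6, 0, 17);  λ_9+ρ ↦ (2, 2, 6, 1, 9);  λ_10+ρ ↦ (2, 2, 6, 1, 9);  λ_11+ρ ↦ (5, 1, 6, 0, 17)

Partition of {1..11} into 3 W_29-dot-orbits:

[[1, 5, 6, 9, 10], [2], [3, 4, 7, 8, 11]]


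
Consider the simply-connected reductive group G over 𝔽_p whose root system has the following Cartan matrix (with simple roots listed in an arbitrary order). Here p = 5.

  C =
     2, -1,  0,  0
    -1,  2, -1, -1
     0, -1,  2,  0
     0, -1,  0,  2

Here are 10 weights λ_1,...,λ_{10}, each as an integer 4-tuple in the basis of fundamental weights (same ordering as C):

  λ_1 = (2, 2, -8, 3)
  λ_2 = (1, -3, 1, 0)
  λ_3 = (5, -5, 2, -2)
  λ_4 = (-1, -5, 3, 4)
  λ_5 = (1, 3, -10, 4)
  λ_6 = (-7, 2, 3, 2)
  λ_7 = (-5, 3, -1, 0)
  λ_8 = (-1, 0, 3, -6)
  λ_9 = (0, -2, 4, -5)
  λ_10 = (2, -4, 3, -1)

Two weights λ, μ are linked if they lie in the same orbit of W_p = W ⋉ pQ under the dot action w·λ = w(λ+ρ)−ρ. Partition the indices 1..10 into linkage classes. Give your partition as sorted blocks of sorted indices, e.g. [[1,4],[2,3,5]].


C ↔ D_4 under row/col permutation; |W(D_4)| = 192.

W_5-reps of the 10 weights in Ā_5 (same 4-coord order as C):

  [1] (0, 1, 0, 1);  [2] (0, 1, 0, 1);  [3] (0, 0, 1, 3);  [4] (4, 0, 0, 1);  [5] (0, 0, 1, 3);  [6] (0, 1, 0, 1);  [7] (4, 0, 0, 1);  [8] (4, 0, 0, 1);  [9] (4, 0, 0, 1);  [10] (0, 0, 1, 3)

3 distinct reps among the 10 weights ⇒ 3 W_5-linkage classes:

[[1, 2, 6], [3, 5, 10], [4, 7, 8, 9]]


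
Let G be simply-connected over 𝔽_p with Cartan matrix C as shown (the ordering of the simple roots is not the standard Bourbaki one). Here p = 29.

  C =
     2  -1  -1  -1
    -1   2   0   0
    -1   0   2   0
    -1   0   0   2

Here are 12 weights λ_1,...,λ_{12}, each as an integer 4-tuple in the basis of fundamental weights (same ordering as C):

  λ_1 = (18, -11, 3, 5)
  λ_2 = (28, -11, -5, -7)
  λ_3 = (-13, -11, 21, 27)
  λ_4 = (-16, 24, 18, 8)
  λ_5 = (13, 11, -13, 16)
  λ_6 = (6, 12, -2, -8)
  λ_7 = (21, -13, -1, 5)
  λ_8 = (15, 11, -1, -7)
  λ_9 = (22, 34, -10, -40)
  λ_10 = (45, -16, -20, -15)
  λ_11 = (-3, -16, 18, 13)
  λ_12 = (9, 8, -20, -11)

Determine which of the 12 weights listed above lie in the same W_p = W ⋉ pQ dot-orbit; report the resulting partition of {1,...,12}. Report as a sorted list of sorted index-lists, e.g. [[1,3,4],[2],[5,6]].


Type D_4, rank 4, |W|=192; reorder rows/cols to standard.

W_29-reps of the 12 weights in Ā_29 (same 4-coord order as C):

  [1] (0, 10, 4, 6) · [2] (0, 10, 4, 6) · [3] (1, 12, 0, 6) · [4] (0, 10, 4, 6) · [5] (10, 2, 2, 3) · [6] (1, 12, 0, 6) · [7] (1, 12, 0, 6) · [8] (1, 12, 0, 6) · [9] (0, 10, 4, 6) · [10] (10, 2, 2, 3) · [11] (10, 2, 2, 3) · [12] (0, 10, 0, 9)

Linkage partition of the 12 weights (4 classes, p=29):

[[1, 2, 4, 9], [3, 6, 7, 8], [5, 10, 11], [12]]


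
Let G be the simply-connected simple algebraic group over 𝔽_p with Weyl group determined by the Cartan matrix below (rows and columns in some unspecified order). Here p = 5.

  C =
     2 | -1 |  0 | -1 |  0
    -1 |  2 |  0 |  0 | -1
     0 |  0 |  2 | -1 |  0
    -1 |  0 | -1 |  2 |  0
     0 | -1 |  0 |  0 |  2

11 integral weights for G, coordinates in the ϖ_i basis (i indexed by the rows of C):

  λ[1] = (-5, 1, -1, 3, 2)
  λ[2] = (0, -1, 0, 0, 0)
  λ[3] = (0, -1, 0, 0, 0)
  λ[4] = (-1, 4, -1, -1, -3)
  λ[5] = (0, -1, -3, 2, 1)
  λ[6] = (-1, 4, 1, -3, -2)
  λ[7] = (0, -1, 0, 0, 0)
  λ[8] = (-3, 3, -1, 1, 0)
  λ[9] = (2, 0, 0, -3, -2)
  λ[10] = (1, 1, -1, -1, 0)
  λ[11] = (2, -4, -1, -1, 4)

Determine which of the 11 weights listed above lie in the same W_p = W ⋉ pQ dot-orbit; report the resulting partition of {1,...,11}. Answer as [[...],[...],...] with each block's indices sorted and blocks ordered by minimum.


A_5 Cartan matrix, 5 simple roots permuted; ρ=(1,1,1,1,1).

Each λ_j+ρ reduced to Ā_5; 5-tuples below use C's row order:

  1: (2, 2, 0, 0, 1);  2: (1, 0, 1, 1, 1);  3: (1, 0, 1, 1, 1);  4: (0, 3, 0, 0, 2);  5: (1, 0, 1, 1, 1);  6: (2, 2, 0, 0, 1);  7: (1, 0, 1, 1, 1);  8: (2, 2, 0, 0, 1);  9: (1, 0, 1, 1, 1);  10: (2, 2, 0, 0, 1);  11: (0, 3, 0, 0, 2)

Partition of {1..11} into 3 W_5-dot-orbits:

[[1, 6, 8, 10], [2, 3, 5, 7, 9], [4, 11]]


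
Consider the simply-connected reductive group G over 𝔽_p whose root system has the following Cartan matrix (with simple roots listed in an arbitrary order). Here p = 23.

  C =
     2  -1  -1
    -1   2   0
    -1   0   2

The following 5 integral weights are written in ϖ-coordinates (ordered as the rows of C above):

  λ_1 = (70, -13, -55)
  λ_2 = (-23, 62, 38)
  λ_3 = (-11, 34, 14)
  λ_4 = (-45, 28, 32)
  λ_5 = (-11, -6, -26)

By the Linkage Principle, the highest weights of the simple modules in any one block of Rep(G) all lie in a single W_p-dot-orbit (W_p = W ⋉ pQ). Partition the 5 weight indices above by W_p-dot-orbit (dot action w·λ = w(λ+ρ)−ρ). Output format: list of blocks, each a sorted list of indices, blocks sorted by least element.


A_3 Cartan matrix, 3 simple roots permuted; ρ=(1,1,1).

W_23-reps of the 5 weights in Ā_23 (same 3-coord order as C):

  λ_1 → (2, 6, 10) · λ_2 → (5, 1, 11) · λ_3 → (2, 6, 10) · λ_4 → (2, 6, 10) · λ_5 → (2, 6, 10)

Linkage partition of the 5 weights (2 classes, p=23):

[[1, 3, 4, 5], [2]]


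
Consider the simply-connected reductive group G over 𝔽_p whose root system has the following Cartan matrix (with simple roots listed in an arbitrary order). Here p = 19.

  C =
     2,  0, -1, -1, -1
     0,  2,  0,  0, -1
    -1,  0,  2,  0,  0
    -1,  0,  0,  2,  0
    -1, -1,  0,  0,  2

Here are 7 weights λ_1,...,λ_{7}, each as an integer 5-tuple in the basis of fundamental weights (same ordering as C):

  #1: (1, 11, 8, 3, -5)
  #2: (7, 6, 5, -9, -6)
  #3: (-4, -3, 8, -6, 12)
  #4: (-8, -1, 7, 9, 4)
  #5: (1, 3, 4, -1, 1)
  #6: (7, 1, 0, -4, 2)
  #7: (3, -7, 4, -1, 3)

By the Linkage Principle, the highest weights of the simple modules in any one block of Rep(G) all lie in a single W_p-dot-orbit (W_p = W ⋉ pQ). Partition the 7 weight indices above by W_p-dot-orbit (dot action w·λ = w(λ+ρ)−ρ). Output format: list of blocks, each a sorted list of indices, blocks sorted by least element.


Dynkin diagram of C (from the 8 off-diagonal −1 entries): D_5.

Folding the 7 weights λ_j+ρ into Ā_19 (reps in the given 5-coord order):

  λ_1+ρ ↦ (2, 4, 5, 0, 2) · λ_2+ρ ↦ (5, 2, 1, 3, 0) · λ_3+ρ ↦ (5, 2, 1, 3, 0) · λ_4+ρ ↦ (5, 2, 1, 3, 0) · λ_5+ρ ↦ (2, 4, 5, 0, 2) · λ_6+ρ ↦ (5, 2, 1, 3, 0) · λ_7+ρ ↦ (2, 4, 5, 0, 2)

Partition of {1..7} into 2 W_19-dot-orbits:

[[1, 5, 7], [2, 3, 4, 6]]


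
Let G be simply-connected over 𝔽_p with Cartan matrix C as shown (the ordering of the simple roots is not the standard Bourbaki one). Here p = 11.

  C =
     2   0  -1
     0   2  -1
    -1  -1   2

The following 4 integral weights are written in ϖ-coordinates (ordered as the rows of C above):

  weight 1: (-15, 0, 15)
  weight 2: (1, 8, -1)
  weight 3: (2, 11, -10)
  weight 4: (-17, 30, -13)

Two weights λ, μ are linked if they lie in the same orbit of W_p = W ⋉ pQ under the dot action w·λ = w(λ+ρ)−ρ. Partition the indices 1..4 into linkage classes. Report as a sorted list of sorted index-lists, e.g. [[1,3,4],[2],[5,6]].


Cartan matrix: type A_3 (|W|=24); un-permuting the 3 rows.

Folding the 4 weights λ_j+ρ into Ā_11 (reps in the given 3-coord order):

  [1] (5, 2, 3) · [2] (2, 9, 0) · [3] (5, 2, 3) · [4] (5, 2, 3)

These 4 weights hit 2 W_11-dot-orbits; sizes (3, 1):

[[1, 3, 4], [2]]


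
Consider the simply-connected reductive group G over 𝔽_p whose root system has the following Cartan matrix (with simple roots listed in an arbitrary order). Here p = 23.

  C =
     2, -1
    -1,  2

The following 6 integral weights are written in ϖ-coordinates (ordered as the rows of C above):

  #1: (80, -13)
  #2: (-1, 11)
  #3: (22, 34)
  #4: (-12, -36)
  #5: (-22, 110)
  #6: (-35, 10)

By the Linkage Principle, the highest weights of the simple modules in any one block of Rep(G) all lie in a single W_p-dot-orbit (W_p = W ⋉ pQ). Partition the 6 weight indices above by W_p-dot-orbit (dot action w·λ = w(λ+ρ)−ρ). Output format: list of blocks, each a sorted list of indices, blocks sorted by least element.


Dynkin diagram of C (from the 2 off-diagonal −1 entries): A_2.

Folding the 6 weights λ_j+ρ into Ā_23 (reps in the given 2-coord order):

  1: (0, 12);  2: (0, 12);  3: (0, 12);  4: (0, 12);  5: (2, 2);  6: (0, 12)

These 6 weights hit 2 W_23-dot-orbits; sizes (5, 1):

[[1, 2, 3, 4, 6], [5]]


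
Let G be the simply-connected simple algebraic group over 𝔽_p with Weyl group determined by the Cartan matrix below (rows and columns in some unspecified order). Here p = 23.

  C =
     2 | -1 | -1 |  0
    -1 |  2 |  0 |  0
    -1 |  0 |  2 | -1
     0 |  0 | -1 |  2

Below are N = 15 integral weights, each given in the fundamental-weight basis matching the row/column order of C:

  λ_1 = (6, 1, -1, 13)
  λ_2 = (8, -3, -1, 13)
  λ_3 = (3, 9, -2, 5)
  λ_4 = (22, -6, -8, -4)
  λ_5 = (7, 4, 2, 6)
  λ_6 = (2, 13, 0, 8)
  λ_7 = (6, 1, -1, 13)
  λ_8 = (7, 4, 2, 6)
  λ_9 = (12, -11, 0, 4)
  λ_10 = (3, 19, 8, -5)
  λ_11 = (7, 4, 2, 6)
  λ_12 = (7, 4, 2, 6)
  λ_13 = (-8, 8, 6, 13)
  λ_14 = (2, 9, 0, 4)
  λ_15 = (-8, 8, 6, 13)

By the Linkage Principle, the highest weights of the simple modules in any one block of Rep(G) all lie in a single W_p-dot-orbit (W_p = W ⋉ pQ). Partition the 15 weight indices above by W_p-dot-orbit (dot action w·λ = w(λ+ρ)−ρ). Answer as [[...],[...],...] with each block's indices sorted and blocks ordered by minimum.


Dynkin diagram of C (from the 6 off-diagonal −1 entries): A_4.

Alcove-folded reps (p=23, 15 weights, presented ϖ-order):

    λ_1+ρ ↦ (7, 2, 0, 14)
    λ_2+ρ ↦ (7, 2, 0, 14)
    λ_3+ρ ↦ (3, 10, 1, 5)
    λ_4+ρ ↦ (8, 5, 3, 7)
    λ_5+ρ ↦ (8, 5, 3, 7)
    λ_6+ρ ↦ (3, 10, 1, 5)
    λ_7+ρ ↦ (7, 2, 0, 14)
    λ_8+ρ ↦ (8, 5, 3, 7)
    λ_9+ρ ↦ (3, 10, 1, 5)
    λ_10+ρ ↦ (3, 10, 1, 5)
    λ_11+ρ ↦ (8, 5, 3, 7)
    λ_12+ρ ↦ (8, 5, 3, 7)
    λ_13+ρ ↦ (7, 2, 0, 14)
    λ_14+ρ ↦ (3, 10, 1, 5)
    λ_15+ρ ↦ (7, 2, 0, 14)

Partition of {1..15} into 3 W_23-dot-orbits:

[[1, 2, 7, 13, 15], [3, 6, 9, 10, 14], [4, 5, 8, 11, 12]]


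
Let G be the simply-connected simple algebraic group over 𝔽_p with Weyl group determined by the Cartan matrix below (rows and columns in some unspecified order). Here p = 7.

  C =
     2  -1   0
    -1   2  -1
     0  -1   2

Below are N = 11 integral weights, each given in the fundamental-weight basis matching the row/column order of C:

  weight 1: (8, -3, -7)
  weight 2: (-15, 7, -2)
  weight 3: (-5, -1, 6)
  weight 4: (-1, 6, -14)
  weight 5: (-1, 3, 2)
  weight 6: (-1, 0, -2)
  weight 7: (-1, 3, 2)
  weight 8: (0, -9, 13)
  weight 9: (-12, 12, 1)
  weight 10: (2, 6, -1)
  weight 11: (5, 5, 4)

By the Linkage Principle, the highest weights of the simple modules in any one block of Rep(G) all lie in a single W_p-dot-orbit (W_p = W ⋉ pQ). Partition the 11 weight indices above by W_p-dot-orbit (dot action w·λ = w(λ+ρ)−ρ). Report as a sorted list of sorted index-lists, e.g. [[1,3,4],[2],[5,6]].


Dynkin diagram of C (from the 4 off-diagonal −1 entries): A_3.

Ā_7 reps of the 11 weights (A_3, coords as presented):

  1: (1, 5, 0);  2: (0, 0, 1);  3: (0, 4, 3);  4: (0, 0, 1);  5: (0, 4, 3);  6: (0, 0, 1);  7: (0, 4, 3);  8: (0, 0, 1);  9: (1, 3, 2);  10: (0, 4, 3);  11: (1, 3, 2)

Partition of {1..11} into 4 W_7-dot-orbits:

[[1], [2, 4, 6, 8], [3, 5, 7, 10], [9, 11]]


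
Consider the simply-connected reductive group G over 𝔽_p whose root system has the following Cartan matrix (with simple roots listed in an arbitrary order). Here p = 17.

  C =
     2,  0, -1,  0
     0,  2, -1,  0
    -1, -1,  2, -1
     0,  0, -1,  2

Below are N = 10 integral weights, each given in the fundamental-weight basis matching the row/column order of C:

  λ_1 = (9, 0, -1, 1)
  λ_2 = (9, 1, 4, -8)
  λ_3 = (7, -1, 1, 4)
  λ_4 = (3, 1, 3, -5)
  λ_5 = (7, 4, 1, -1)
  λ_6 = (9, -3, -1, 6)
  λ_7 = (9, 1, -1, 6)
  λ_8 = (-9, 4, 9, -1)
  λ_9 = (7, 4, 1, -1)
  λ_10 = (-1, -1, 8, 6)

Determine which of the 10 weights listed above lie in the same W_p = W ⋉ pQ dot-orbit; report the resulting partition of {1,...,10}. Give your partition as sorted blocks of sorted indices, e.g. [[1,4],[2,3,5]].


Type D_4, rank 4, |W|=192; reorder rows/cols to standard.

Ā_17 reps of the 10 weights (D_4, coords as presented):

  λ_1 → (10, 1, 0, 2);  λ_2 → (8, 0, 2, 5);  λ_3 → (8, 0, 2, 5);  λ_4 → (4, 2, 0, 4);  λ_5 → (8, 5, 2, 0);  λ_6 → (8, 0, 2, 5);  λ_7 → (8, 0, 2, 5);  λ_8 → (8, 5, 2, 0);  λ_9 → (8, 5, 2, 0);  λ_10 → (0, 0, 1, 7)

Linkage partition of the 10 weights (5 classes, p=17):

[[1], [2, 3, 6, 7], [4], [5, 8, 9], [10]]


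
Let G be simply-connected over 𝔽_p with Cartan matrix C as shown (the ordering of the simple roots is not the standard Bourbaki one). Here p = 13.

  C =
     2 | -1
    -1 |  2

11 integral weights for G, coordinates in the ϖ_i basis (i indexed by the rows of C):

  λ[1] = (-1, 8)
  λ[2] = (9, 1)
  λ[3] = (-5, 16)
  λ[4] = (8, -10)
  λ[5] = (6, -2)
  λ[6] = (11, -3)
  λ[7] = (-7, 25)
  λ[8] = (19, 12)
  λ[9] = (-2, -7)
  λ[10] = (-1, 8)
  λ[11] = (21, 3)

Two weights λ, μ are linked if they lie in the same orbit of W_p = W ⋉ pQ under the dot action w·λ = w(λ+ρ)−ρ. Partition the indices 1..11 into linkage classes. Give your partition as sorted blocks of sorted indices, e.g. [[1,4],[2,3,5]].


C ↔ A_2 under row/col permutation; |W(A_2)| = 6.

Folding the 11 weights λ_j+ρ into Ā_13 (reps in the given 2-coord order):

  1: (0, 9)
  2: (10, 2)
  3: (0, 9)
  4: (0, 9)
  5: (6, 1)
  6: (10, 2)
  7: (7, 0)
  8: (7, 0)
  9: (6, 1)
  10: (0, 9)
  11: (0, 9)

Partition of {1..11} into 4 W_13-dot-orbits:

[[1, 3, 4, 10, 11], [2, 6], [5, 9], [7, 8]]


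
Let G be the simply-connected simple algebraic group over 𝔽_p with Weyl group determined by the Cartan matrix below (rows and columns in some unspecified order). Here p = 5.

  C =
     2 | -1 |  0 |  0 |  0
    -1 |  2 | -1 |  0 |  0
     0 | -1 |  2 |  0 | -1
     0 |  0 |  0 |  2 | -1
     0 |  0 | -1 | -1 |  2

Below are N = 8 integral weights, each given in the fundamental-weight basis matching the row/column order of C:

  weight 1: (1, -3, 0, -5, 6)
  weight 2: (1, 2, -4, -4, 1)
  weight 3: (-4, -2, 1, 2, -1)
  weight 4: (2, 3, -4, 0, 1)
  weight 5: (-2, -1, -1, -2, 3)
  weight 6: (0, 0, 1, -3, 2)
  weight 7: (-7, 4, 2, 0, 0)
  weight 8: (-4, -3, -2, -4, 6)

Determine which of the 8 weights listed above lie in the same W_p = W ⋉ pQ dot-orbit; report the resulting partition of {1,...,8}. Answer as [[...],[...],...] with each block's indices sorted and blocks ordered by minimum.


Dynkin diagram of C (from the 8 off-diagonal −1 entries): A_5.

Folding the 8 weights λ_j+ρ into Ā_5 (reps in the given 5-coord order):

  1: (1, 1, 1, 1, 1)
  2: (1, 1, 0, 1, 2)
  3: (1, 1, 0, 1, 2)
  4: (1, 1, 1, 1, 1)
  5: (0, 0, 1, 1, 2)
  6: (1, 0, 2, 0, 1)
  7: (0, 0, 1, 1, 2)
  8: (1, 1, 1, 1, 1)

Linkage partition of the 8 weights (4 classes, p=5):

[[1, 4, 8], [2, 3], [5, 7], [6]]


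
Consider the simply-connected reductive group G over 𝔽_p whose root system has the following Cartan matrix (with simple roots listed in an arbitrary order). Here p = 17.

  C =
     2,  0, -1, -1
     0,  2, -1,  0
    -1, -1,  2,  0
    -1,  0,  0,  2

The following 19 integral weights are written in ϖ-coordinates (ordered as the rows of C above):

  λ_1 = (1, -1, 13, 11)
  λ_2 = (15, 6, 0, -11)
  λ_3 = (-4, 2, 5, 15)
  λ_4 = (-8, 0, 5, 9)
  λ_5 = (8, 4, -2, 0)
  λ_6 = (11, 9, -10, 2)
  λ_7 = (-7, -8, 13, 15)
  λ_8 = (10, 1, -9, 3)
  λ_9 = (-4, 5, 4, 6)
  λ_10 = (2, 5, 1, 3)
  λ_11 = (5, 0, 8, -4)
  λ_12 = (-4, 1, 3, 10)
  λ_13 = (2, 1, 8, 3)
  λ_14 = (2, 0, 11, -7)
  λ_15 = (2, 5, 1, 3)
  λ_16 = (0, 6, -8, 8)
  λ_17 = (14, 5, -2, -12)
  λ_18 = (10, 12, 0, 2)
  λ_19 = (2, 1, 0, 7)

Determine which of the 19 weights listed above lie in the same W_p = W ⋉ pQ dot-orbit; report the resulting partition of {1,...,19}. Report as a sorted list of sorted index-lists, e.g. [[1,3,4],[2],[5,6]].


C ↔ A_4 under row/col permutation; |W(A_4)| = 120.

Ā_17 reps of the 19 weights (A_4, coords as presented):

  λ_1 → (2, 11, 3, 1)
  λ_2 → (6, 0, 1, 3)
  λ_3 → (3, 2, 1, 8)
  λ_4 → (6, 0, 1, 3)
  λ_5 → (8, 4, 1, 1)
  λ_6 → (3, 1, 9, 3)
  λ_7 → (6, 0, 1, 3)
  λ_8 → (3, 6, 2, 4)
  λ_9 → (3, 6, 2, 4)
  λ_10 → (3, 6, 2, 4)
  λ_11 → (3, 1, 9, 3)
  λ_12 → (3, 2, 1, 8)
  λ_13 → (3, 1, 9, 3)
  λ_14 → (3, 1, 9, 3)
  λ_15 → (3, 6, 2, 4)
  λ_16 → (6, 0, 1, 3)
  λ_17 → (3, 2, 1, 8)
  λ_18 → (3, 2, 1, 8)
  λ_19 → (3, 2, 1, 8)

6 distinct reps among the 19 weights ⇒ 6 W_17-linkage classes:

[[1], [2, 4, 7, 16], [3, 12, 17, 18, 19], [5], [6, 11, 13, 14], [8, 9, 10, 15]]


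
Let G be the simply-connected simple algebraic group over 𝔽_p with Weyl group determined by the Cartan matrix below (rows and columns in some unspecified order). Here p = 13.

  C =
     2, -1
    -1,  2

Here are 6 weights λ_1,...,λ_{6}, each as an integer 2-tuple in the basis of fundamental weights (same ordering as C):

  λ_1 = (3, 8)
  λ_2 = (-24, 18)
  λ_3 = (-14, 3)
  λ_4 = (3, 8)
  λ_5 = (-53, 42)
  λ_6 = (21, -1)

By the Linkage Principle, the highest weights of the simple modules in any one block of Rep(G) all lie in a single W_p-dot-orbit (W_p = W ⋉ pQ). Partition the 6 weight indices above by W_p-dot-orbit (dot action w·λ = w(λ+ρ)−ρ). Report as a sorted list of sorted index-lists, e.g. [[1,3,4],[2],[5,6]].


Dynkin diagram of C (from the 2 off-diagonal −1 entries): A_2.

Folding the 6 weights λ_j+ρ into Ā_13 (reps in the given 2-coord order):

  [1] (4, 9);  [2] (3, 6);  [3] (4, 9);  [4] (4, 9);  [5] (4, 9);  [6] (4, 9)

These 6 weights hit 2 W_13-dot-orbits; sizes (5, 1):

[[1, 3, 4, 5, 6], [2]]


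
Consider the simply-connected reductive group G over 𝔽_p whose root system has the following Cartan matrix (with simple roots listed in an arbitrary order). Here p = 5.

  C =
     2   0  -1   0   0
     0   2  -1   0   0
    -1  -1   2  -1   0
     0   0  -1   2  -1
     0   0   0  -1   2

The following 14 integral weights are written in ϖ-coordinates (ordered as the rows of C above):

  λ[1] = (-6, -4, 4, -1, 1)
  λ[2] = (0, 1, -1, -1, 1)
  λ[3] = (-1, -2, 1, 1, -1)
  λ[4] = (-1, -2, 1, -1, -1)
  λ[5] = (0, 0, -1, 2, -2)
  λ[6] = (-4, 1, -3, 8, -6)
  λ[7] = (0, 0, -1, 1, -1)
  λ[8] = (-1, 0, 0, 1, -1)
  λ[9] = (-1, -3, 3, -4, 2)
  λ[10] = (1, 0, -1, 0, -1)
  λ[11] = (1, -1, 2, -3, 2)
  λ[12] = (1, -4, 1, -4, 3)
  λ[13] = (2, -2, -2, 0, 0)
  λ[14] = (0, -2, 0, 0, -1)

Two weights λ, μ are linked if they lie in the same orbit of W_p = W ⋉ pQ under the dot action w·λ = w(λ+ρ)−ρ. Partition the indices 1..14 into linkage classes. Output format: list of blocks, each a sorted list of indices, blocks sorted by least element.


Cartan matrix: type D_5 (|W|=1920); un-permuting the 5 rows.

Ā_5 reps of the 14 weights (D_5, coords as presented):

  1: (2, 0, 0, 0, 1);  2: (1, 2, 0, 0, 2);  3: (0, 1, 1, 0, 0);  4: (0, 1, 1, 0, 0);  5: (1, 1, 0, 0, 1);  6: (2, 1, 0, 1, 0);  7: (1, 1, 0, 1, 0);  8: (0, 1, 1, 0, 0);  9: (1, 1, 0, 1, 0);  10: (2, 1, 0, 1, 0);  11: (1, 1, 0, 0, 1);  12: (2, 1, 0, 1, 0);  13: (1, 1, 0, 1, 0);  14: (1, 1, 0, 1, 0)

Grouping the 14 weights by Ā_5-representative: 6 linkage classes.

[[1], [2], [3, 4, 8], [5, 11], [6, 10, 12], [7, 9, 13, 14]]


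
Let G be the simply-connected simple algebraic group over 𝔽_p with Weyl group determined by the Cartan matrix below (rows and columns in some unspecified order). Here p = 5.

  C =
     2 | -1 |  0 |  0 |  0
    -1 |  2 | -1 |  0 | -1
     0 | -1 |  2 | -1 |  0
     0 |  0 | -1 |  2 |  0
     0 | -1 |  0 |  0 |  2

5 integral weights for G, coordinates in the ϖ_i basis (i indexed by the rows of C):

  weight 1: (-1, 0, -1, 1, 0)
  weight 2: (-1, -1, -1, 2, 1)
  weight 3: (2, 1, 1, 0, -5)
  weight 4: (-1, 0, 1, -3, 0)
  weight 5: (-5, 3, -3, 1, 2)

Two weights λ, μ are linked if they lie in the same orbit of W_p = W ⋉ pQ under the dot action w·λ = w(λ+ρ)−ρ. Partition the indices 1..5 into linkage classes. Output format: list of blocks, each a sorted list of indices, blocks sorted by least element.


Root system D_5: the 5×5 matrix C matches after relabeling.

Folding the 5 weights λ_j+ρ into Ā_5 (reps in the given 5-coord order):

  λ_1+ρ ↦ (0, 1, 0, 2, 1);  λ_2+ρ ↦ (0, 0, 0, 3, 2);  λ_3+ρ ↦ (0, 1, 0, 2, 1);  λ_4+ρ ↦ (0, 1, 0, 2, 1);  λ_5+ρ ↦ (2, 0, 0, 2, 1)

Linkage partition of the 5 weights (3 classes, p=5):

[[1, 3, 4], [2], [5]]
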